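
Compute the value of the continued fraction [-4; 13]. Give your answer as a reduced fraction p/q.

Starting at the tail and folding back:
Start with 13.
-4 + 1/(13/1) = -4 + 1/13 = -51/13

-51/13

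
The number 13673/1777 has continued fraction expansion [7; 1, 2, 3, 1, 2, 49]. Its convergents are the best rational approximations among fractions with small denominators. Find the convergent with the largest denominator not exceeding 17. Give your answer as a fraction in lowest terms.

a_0 = 7: 7/1  (≤ bound)
a_1 = 1: 8/1  (≤ bound)
a_2 = 2: 23/3  (≤ bound)
a_3 = 3: 77/10  (≤ bound)
a_4 = 1: 100/13  (≤ bound)
a_5 = 2: 277/36  (> 17, stop)

100/13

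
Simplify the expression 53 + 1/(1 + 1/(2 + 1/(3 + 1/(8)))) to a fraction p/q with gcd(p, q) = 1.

Start with 8.
3 + 1/(8/1) = 3 + 1/8 = 25/8
2 + 1/(25/8) = 2 + 8/25 = 58/25
1 + 1/(58/25) = 1 + 25/58 = 83/58
53 + 1/(83/58) = 53 + 58/83 = 4457/83

4457/83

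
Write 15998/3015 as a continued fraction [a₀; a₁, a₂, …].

Run the Euclidean algorithm, recording each quotient:
15998 = 5·3015 + 923, so a_0 = 5
3015 = 3·923 + 246, so a_1 = 3
923 = 3·246 + 185, so a_2 = 3
246 = 1·185 + 61, so a_3 = 1
185 = 3·61 + 2, so a_4 = 3
61 = 30·2 + 1, so a_5 = 30
2 = 2·1 + 0, so a_6 = 2

[5; 3, 3, 1, 3, 30, 2]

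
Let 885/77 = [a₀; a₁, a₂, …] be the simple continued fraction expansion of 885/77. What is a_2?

Run the Euclidean algorithm, recording each quotient:
885 = 11·77 + 38, so a_0 = 11
77 = 2·38 + 1, so a_1 = 2
38 = 38·1 + 0, so a_2 = 38

38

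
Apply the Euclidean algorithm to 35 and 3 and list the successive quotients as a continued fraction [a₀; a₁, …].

[11; 1, 2]

35 = 11·3 + 2, so a_0 = 11
3 = 1·2 + 1, so a_1 = 1
2 = 2·1 + 0, so a_2 = 2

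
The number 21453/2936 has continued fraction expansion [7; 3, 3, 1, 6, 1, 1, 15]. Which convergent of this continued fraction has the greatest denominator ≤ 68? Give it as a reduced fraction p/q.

a_0 = 7: 7/1  (≤ bound)
a_1 = 3: 22/3  (≤ bound)
a_2 = 3: 73/10  (≤ bound)
a_3 = 1: 95/13  (≤ bound)
a_4 = 6: 643/88  (> 68, stop)

95/13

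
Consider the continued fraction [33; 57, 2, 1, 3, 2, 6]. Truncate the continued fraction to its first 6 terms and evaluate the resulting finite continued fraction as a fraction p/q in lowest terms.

47347/1434

Starting at the tail and folding back:
Start with 2.
3 + 1/(2/1) = 3 + 1/2 = 7/2
1 + 1/(7/2) = 1 + 2/7 = 9/7
2 + 1/(9/7) = 2 + 7/9 = 25/9
57 + 1/(25/9) = 57 + 9/25 = 1434/25
33 + 1/(1434/25) = 33 + 25/1434 = 47347/1434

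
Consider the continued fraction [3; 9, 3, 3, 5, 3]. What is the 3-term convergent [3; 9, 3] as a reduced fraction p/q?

87/28

Work from the innermost term outward:
Start with 3.
9 + 1/(3/1) = 9 + 1/3 = 28/3
3 + 1/(28/3) = 3 + 3/28 = 87/28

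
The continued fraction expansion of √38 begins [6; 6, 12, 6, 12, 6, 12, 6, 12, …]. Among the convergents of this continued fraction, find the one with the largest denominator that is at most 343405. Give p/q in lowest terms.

202501/32850

a_0 = 6: 6/1  (≤ bound)
a_1 = 6: 37/6  (≤ bound)
a_2 = 12: 450/73  (≤ bound)
a_3 = 6: 2737/444  (≤ bound)
a_4 = 12: 33294/5401  (≤ bound)
a_5 = 6: 202501/32850  (≤ bound)
a_6 = 12: 2463306/399601  (> 343405, stop)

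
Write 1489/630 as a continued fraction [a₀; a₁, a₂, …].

[2; 2, 1, 3, 57]

1489 ÷ 630 → quotient 2, remainder 229
630 ÷ 229 → quotient 2, remainder 172
229 ÷ 172 → quotient 1, remainder 57
172 ÷ 57 → quotient 3, remainder 1
57 ÷ 1 → quotient 57, remainder 0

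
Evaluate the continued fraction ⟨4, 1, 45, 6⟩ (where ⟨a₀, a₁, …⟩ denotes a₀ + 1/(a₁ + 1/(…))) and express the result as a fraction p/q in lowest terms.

1379/277

Start with 6.
45 + 1/(6/1) = 45 + 1/6 = 271/6
1 + 1/(271/6) = 1 + 6/271 = 277/271
4 + 1/(277/271) = 4 + 271/277 = 1379/277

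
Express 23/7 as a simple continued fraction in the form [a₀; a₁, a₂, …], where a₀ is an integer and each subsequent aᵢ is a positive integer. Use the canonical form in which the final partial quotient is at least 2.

⌊23/7⌋ = 3, remainder 2
⌊7/2⌋ = 3, remainder 1
⌊2/1⌋ = 2, remainder 0

[3; 3, 2]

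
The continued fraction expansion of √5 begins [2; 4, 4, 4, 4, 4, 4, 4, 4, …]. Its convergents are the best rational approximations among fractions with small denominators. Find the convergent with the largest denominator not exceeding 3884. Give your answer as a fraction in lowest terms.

a_0 = 2: 2/1  (≤ bound)
a_1 = 4: 9/4  (≤ bound)
a_2 = 4: 38/17  (≤ bound)
a_3 = 4: 161/72  (≤ bound)
a_4 = 4: 682/305  (≤ bound)
a_5 = 4: 2889/1292  (≤ bound)
a_6 = 4: 12238/5473  (> 3884, stop)

2889/1292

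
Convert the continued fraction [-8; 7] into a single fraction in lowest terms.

a_0 = -8: -8/1
a_1 = 7: -55/7

-55/7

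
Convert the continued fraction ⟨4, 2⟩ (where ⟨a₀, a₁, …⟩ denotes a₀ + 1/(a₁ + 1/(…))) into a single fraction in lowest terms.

9/2

a_0 = 4: 4/1
a_1 = 2: 9/2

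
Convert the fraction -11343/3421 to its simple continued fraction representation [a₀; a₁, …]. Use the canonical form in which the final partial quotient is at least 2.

[-4; 1, 2, 5, 1, 29, 6]

Apply division with remainder until the remainder is 0:
-11343 = -4·3421 + 2341, so a_0 = -4
3421 = 1·2341 + 1080, so a_1 = 1
2341 = 2·1080 + 181, so a_2 = 2
1080 = 5·181 + 175, so a_3 = 5
181 = 1·175 + 6, so a_4 = 1
175 = 29·6 + 1, so a_5 = 29
6 = 6·1 + 0, so a_6 = 6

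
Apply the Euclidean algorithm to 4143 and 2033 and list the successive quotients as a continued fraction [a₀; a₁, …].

[2; 26, 2, 2, 15]

4143 = 2·2033 + 77, so a_0 = 2
2033 = 26·77 + 31, so a_1 = 26
77 = 2·31 + 15, so a_2 = 2
31 = 2·15 + 1, so a_3 = 2
15 = 15·1 + 0, so a_4 = 15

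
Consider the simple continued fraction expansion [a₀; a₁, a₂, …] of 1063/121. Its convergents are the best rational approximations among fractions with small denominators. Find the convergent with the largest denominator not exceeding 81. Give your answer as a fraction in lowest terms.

a_0 = 8: 8/1  (≤ bound)
a_1 = 1: 9/1  (≤ bound)
a_2 = 3: 35/4  (≤ bound)
a_3 = 1: 44/5  (≤ bound)
a_4 = 1: 79/9  (≤ bound)
a_5 = 1: 123/14  (≤ bound)
a_6 = 8: 1063/121  (> 81, stop)

123/14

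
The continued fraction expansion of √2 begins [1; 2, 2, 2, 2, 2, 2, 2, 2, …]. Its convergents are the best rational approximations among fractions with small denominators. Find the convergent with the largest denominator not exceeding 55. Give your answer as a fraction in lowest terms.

41/29

a_0 = 1: 1/1  (≤ bound)
a_1 = 2: 3/2  (≤ bound)
a_2 = 2: 7/5  (≤ bound)
a_3 = 2: 17/12  (≤ bound)
a_4 = 2: 41/29  (≤ bound)
a_5 = 2: 99/70  (> 55, stop)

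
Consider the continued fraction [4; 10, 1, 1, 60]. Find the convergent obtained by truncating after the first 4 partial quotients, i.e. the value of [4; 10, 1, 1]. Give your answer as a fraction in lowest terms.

Compute successive convergents:
a_0 = 4: 4/1
a_1 = 10: 41/10
a_2 = 1: 45/11
a_3 = 1: 86/21

86/21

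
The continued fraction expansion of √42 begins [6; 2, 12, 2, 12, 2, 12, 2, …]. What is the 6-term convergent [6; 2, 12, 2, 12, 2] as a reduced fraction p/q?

Work from the innermost term outward:
Start with 2.
12 + 1/(2/1) = 12 + 1/2 = 25/2
2 + 1/(25/2) = 2 + 2/25 = 52/25
12 + 1/(52/25) = 12 + 25/52 = 649/52
2 + 1/(649/52) = 2 + 52/649 = 1350/649
6 + 1/(1350/649) = 6 + 649/1350 = 8749/1350

8749/1350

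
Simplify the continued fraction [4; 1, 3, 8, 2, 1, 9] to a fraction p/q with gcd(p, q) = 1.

Compute successive convergents:
a_0 = 4: 4/1
a_1 = 1: 5/1
a_2 = 3: 19/4
a_3 = 8: 157/33
a_4 = 2: 333/70
a_5 = 1: 490/103
a_6 = 9: 4743/997

4743/997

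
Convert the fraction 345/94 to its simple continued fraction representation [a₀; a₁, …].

[3; 1, 2, 31]

345 ÷ 94 → quotient 3, remainder 63
94 ÷ 63 → quotient 1, remainder 31
63 ÷ 31 → quotient 2, remainder 1
31 ÷ 1 → quotient 31, remainder 0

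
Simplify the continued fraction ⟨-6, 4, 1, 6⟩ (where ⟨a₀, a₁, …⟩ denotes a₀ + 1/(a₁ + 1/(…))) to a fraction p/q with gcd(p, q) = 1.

-197/34

a_0 = -6: -6/1
a_1 = 4: -23/4
a_2 = 1: -29/5
a_3 = 6: -197/34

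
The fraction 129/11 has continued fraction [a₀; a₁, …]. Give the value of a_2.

2

Run the Euclidean algorithm, recording each quotient:
⌊129/11⌋ = 11, remainder 8
⌊11/8⌋ = 1, remainder 3
⌊8/3⌋ = 2, remainder 2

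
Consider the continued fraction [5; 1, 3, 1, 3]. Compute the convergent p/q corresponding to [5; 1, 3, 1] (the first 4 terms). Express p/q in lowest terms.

Start with 1.
3 + 1/(1/1) = 3 + 1/1 = 4/1
1 + 1/(4/1) = 1 + 1/4 = 5/4
5 + 1/(5/4) = 5 + 4/5 = 29/5

29/5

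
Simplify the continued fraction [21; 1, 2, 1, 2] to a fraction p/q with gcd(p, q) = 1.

239/11

Start with 2.
1 + 1/(2/1) = 1 + 1/2 = 3/2
2 + 1/(3/2) = 2 + 2/3 = 8/3
1 + 1/(8/3) = 1 + 3/8 = 11/8
21 + 1/(11/8) = 21 + 8/11 = 239/11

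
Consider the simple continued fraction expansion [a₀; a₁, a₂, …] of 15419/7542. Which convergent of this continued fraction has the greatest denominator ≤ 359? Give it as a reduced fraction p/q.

92/45

List convergents until the denominator exceeds the bound:
a_0 = 2: 2/1  (≤ bound)
a_1 = 22: 45/22  (≤ bound)
a_2 = 1: 47/23  (≤ bound)
a_3 = 1: 92/45  (≤ bound)
a_4 = 18: 1703/833  (> 359, stop)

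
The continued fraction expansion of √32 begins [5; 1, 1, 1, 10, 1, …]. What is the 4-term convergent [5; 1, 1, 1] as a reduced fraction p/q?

17/3

Start with 1.
1 + 1/(1/1) = 1 + 1/1 = 2/1
1 + 1/(2/1) = 1 + 1/2 = 3/2
5 + 1/(3/2) = 5 + 2/3 = 17/3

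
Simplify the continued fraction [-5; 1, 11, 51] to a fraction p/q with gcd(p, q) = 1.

Build up convergents one term at a time:
a_0 = -5: -5/1
a_1 = 1: -4/1
a_2 = 11: -49/12
a_3 = 51: -2503/613

-2503/613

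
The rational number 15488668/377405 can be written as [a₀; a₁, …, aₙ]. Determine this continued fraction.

[41; 25, 18, 6, 1, 2, 1, 30]

Run the Euclidean algorithm, recording each quotient:
15488668 = 41·377405 + 15063, so a_0 = 41
377405 = 25·15063 + 830, so a_1 = 25
15063 = 18·830 + 123, so a_2 = 18
830 = 6·123 + 92, so a_3 = 6
123 = 1·92 + 31, so a_4 = 1
92 = 2·31 + 30, so a_5 = 2
31 = 1·30 + 1, so a_6 = 1
30 = 30·1 + 0, so a_7 = 30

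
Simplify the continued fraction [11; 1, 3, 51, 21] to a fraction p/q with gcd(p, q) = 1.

50636/4309

a_0 = 11: 11/1
a_1 = 1: 12/1
a_2 = 3: 47/4
a_3 = 51: 2409/205
a_4 = 21: 50636/4309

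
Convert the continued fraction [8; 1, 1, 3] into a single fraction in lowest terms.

Build up convergents one term at a time:
a_0 = 8: 8/1
a_1 = 1: 9/1
a_2 = 1: 17/2
a_3 = 3: 60/7

60/7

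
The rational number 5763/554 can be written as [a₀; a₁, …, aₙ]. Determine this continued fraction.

[10; 2, 2, 15, 2, 3]

Apply division with remainder until the remainder is 0:
⌊5763/554⌋ = 10, remainder 223
⌊554/223⌋ = 2, remainder 108
⌊223/108⌋ = 2, remainder 7
⌊108/7⌋ = 15, remainder 3
⌊7/3⌋ = 2, remainder 1
⌊3/1⌋ = 3, remainder 0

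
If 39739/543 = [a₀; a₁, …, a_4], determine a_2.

2

Apply division with remainder until the remainder is 0:
39739 = 73·543 + 100, so a_0 = 73
543 = 5·100 + 43, so a_1 = 5
100 = 2·43 + 14, so a_2 = 2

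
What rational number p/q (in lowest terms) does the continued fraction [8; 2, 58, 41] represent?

Use the convergent recurrence hₖ = aₖ·hₖ₋₁ + hₖ₋₂ (and likewise for the denominators kₖ):
a_0 = 8: 8/1
a_1 = 2: 17/2
a_2 = 58: 994/117
a_3 = 41: 40771/4799

40771/4799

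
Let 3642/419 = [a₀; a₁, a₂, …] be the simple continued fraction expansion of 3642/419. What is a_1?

1

3642 ÷ 419 → quotient 8, remainder 290
419 ÷ 290 → quotient 1, remainder 129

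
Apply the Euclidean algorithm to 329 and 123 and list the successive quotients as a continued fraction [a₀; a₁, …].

329 ÷ 123 → quotient 2, remainder 83
123 ÷ 83 → quotient 1, remainder 40
83 ÷ 40 → quotient 2, remainder 3
40 ÷ 3 → quotient 13, remainder 1
3 ÷ 1 → quotient 3, remainder 0

[2; 1, 2, 13, 3]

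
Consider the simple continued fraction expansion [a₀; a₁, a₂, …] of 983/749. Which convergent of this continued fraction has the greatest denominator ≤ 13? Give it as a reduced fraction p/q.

17/13

List convergents until the denominator exceeds the bound:
a_0 = 1: 1/1  (≤ bound)
a_1 = 3: 4/3  (≤ bound)
a_2 = 4: 17/13  (≤ bound)
a_3 = 1: 21/16  (> 13, stop)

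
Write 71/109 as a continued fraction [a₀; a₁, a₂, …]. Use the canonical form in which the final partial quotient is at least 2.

[0; 1, 1, 1, 6, 1, 1, 2]

Repeatedly divide and take the remainder:
⌊71/109⌋ = 0, remainder 71
⌊109/71⌋ = 1, remainder 38
⌊71/38⌋ = 1, remainder 33
⌊38/33⌋ = 1, remainder 5
⌊33/5⌋ = 6, remainder 3
⌊5/3⌋ = 1, remainder 2
⌊3/2⌋ = 1, remainder 1
⌊2/1⌋ = 2, remainder 0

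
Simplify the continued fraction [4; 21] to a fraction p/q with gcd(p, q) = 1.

85/21

Compute successive convergents:
a_0 = 4: 4/1
a_1 = 21: 85/21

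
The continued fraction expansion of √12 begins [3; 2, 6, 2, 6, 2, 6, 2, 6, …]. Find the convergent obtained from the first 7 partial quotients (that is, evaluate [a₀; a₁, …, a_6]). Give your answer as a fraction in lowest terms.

a_0 = 3: 3/1
a_1 = 2: 7/2
a_2 = 6: 45/13
a_3 = 2: 97/28
a_4 = 6: 627/181
a_5 = 2: 1351/390
a_6 = 6: 8733/2521

8733/2521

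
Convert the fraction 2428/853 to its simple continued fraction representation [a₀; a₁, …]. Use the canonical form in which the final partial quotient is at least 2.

Run the Euclidean algorithm, recording each quotient:
2428 ÷ 853 → quotient 2, remainder 722
853 ÷ 722 → quotient 1, remainder 131
722 ÷ 131 → quotient 5, remainder 67
131 ÷ 67 → quotient 1, remainder 64
67 ÷ 64 → quotient 1, remainder 3
64 ÷ 3 → quotient 21, remainder 1
3 ÷ 1 → quotient 3, remainder 0

[2; 1, 5, 1, 1, 21, 3]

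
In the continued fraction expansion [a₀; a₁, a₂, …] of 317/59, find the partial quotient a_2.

Repeatedly divide and take the remainder:
317 ÷ 59 → quotient 5, remainder 22
59 ÷ 22 → quotient 2, remainder 15
22 ÷ 15 → quotient 1, remainder 7

1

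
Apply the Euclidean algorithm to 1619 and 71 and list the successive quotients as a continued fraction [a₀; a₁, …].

[22; 1, 4, 14]

⌊1619/71⌋ = 22, remainder 57
⌊71/57⌋ = 1, remainder 14
⌊57/14⌋ = 4, remainder 1
⌊14/1⌋ = 14, remainder 0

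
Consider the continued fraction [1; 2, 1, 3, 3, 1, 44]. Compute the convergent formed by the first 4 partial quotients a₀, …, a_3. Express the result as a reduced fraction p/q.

15/11

a_0 = 1: 1/1
a_1 = 2: 3/2
a_2 = 1: 4/3
a_3 = 3: 15/11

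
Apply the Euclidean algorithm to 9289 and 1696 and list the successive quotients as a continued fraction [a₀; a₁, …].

⌊9289/1696⌋ = 5, remainder 809
⌊1696/809⌋ = 2, remainder 78
⌊809/78⌋ = 10, remainder 29
⌊78/29⌋ = 2, remainder 20
⌊29/20⌋ = 1, remainder 9
⌊20/9⌋ = 2, remainder 2
⌊9/2⌋ = 4, remainder 1
⌊2/1⌋ = 2, remainder 0

[5; 2, 10, 2, 1, 2, 4, 2]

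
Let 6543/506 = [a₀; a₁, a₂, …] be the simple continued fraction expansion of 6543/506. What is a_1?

1

Run the Euclidean algorithm, recording each quotient:
6543 = 12·506 + 471, so a_0 = 12
506 = 1·471 + 35, so a_1 = 1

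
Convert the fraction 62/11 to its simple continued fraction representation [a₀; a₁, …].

62 ÷ 11 → quotient 5, remainder 7
11 ÷ 7 → quotient 1, remainder 4
7 ÷ 4 → quotient 1, remainder 3
4 ÷ 3 → quotient 1, remainder 1
3 ÷ 1 → quotient 3, remainder 0

[5; 1, 1, 1, 3]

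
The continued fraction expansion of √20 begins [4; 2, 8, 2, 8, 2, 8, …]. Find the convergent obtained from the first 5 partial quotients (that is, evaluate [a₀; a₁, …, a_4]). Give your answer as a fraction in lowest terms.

a_0 = 4: 4/1
a_1 = 2: 9/2
a_2 = 8: 76/17
a_3 = 2: 161/36
a_4 = 8: 1364/305

1364/305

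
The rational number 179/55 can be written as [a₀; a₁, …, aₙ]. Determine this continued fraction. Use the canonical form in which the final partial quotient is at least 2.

Repeatedly divide and take the remainder:
⌊179/55⌋ = 3, remainder 14
⌊55/14⌋ = 3, remainder 13
⌊14/13⌋ = 1, remainder 1
⌊13/1⌋ = 13, remainder 0

[3; 3, 1, 13]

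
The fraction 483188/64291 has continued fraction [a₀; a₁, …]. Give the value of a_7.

60

⌊483188/64291⌋ = 7, remainder 33151
⌊64291/33151⌋ = 1, remainder 31140
⌊33151/31140⌋ = 1, remainder 2011
⌊31140/2011⌋ = 15, remainder 975
⌊2011/975⌋ = 2, remainder 61
⌊975/61⌋ = 15, remainder 60
⌊61/60⌋ = 1, remainder 1
⌊60/1⌋ = 60, remainder 0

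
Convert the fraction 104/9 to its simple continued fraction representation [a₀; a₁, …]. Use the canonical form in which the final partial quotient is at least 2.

[11; 1, 1, 4]

Apply division with remainder until the remainder is 0:
104 = 11·9 + 5, so a_0 = 11
9 = 1·5 + 4, so a_1 = 1
5 = 1·4 + 1, so a_2 = 1
4 = 4·1 + 0, so a_3 = 4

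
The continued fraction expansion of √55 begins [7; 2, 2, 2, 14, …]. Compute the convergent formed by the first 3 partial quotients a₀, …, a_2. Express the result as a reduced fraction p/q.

37/5

Start with 2.
2 + 1/(2/1) = 2 + 1/2 = 5/2
7 + 1/(5/2) = 7 + 2/5 = 37/5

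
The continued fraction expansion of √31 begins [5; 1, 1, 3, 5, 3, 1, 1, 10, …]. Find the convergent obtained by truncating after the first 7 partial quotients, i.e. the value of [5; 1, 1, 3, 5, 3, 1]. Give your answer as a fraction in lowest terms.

863/155

a_0 = 5: 5/1
a_1 = 1: 6/1
a_2 = 1: 11/2
a_3 = 3: 39/7
a_4 = 5: 206/37
a_5 = 3: 657/118
a_6 = 1: 863/155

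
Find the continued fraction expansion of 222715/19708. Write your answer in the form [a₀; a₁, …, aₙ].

[11; 3, 3, 13, 5, 29]

Apply division with remainder until the remainder is 0:
⌊222715/19708⌋ = 11, remainder 5927
⌊19708/5927⌋ = 3, remainder 1927
⌊5927/1927⌋ = 3, remainder 146
⌊1927/146⌋ = 13, remainder 29
⌊146/29⌋ = 5, remainder 1
⌊29/1⌋ = 29, remainder 0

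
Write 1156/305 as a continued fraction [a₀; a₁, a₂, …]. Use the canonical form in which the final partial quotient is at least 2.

[3; 1, 3, 1, 3, 3, 1, 3]

1156 = 3·305 + 241, so a_0 = 3
305 = 1·241 + 64, so a_1 = 1
241 = 3·64 + 49, so a_2 = 3
64 = 1·49 + 15, so a_3 = 1
49 = 3·15 + 4, so a_4 = 3
15 = 3·4 + 3, so a_5 = 3
4 = 1·3 + 1, so a_6 = 1
3 = 3·1 + 0, so a_7 = 3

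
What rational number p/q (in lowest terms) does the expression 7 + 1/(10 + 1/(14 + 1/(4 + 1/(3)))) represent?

Starting at the tail and folding back:
Start with 3.
4 + 1/(3/1) = 4 + 1/3 = 13/3
14 + 1/(13/3) = 14 + 3/13 = 185/13
10 + 1/(185/13) = 10 + 13/185 = 1863/185
7 + 1/(1863/185) = 7 + 185/1863 = 13226/1863

13226/1863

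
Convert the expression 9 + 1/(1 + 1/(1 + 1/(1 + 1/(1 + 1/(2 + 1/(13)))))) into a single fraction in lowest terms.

1673/174

Build up convergents one term at a time:
a_0 = 9: 9/1
a_1 = 1: 10/1
a_2 = 1: 19/2
a_3 = 1: 29/3
a_4 = 1: 48/5
a_5 = 2: 125/13
a_6 = 13: 1673/174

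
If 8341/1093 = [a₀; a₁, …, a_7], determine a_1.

1

Run the Euclidean algorithm, recording each quotient:
⌊8341/1093⌋ = 7, remainder 690
⌊1093/690⌋ = 1, remainder 403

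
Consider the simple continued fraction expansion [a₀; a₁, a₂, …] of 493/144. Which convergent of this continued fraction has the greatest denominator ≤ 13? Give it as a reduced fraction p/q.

24/7

List convergents until the denominator exceeds the bound:
a_0 = 3: 3/1  (≤ bound)
a_1 = 2: 7/2  (≤ bound)
a_2 = 2: 17/5  (≤ bound)
a_3 = 1: 24/7  (≤ bound)
a_4 = 3: 89/26  (> 13, stop)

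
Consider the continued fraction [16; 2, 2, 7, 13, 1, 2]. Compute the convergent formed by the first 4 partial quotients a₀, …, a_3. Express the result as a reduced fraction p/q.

607/37

Build up convergents one term at a time:
a_0 = 16: 16/1
a_1 = 2: 33/2
a_2 = 2: 82/5
a_3 = 7: 607/37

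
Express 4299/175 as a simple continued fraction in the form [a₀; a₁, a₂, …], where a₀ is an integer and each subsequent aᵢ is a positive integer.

Repeatedly divide and take the remainder:
⌊4299/175⌋ = 24, remainder 99
⌊175/99⌋ = 1, remainder 76
⌊99/76⌋ = 1, remainder 23
⌊76/23⌋ = 3, remainder 7
⌊23/7⌋ = 3, remainder 2
⌊7/2⌋ = 3, remainder 1
⌊2/1⌋ = 2, remainder 0

[24; 1, 1, 3, 3, 3, 2]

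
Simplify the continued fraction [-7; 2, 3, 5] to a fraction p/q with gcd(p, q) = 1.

-243/37

a_0 = -7: -7/1
a_1 = 2: -13/2
a_2 = 3: -46/7
a_3 = 5: -243/37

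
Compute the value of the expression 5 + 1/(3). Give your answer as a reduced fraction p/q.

16/3

a_0 = 5: 5/1
a_1 = 3: 16/3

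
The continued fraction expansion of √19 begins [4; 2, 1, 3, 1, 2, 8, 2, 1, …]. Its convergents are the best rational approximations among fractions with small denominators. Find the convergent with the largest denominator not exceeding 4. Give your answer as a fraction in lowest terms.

a_0 = 4: 4/1  (≤ bound)
a_1 = 2: 9/2  (≤ bound)
a_2 = 1: 13/3  (≤ bound)
a_3 = 3: 48/11  (> 4, stop)

13/3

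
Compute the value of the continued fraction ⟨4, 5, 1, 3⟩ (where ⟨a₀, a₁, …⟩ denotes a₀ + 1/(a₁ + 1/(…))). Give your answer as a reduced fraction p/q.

96/23

Starting at the tail and folding back:
Start with 3.
1 + 1/(3/1) = 1 + 1/3 = 4/3
5 + 1/(4/3) = 5 + 3/4 = 23/4
4 + 1/(23/4) = 4 + 4/23 = 96/23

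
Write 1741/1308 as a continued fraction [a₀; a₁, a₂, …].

[1; 3, 48, 9]

1741 ÷ 1308 → quotient 1, remainder 433
1308 ÷ 433 → quotient 3, remainder 9
433 ÷ 9 → quotient 48, remainder 1
9 ÷ 1 → quotient 9, remainder 0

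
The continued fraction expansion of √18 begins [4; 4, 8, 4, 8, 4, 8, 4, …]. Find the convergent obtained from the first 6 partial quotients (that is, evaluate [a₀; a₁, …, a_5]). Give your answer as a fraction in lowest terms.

19601/4620

Use the convergent recurrence hₖ = aₖ·hₖ₋₁ + hₖ₋₂ (and likewise for the denominators kₖ):
a_0 = 4: 4/1
a_1 = 4: 17/4
a_2 = 8: 140/33
a_3 = 4: 577/136
a_4 = 8: 4756/1121
a_5 = 4: 19601/4620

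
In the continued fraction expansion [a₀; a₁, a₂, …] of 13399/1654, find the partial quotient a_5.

3

13399 = 8·1654 + 167, so a_0 = 8
1654 = 9·167 + 151, so a_1 = 9
167 = 1·151 + 16, so a_2 = 1
151 = 9·16 + 7, so a_3 = 9
16 = 2·7 + 2, so a_4 = 2
7 = 3·2 + 1, so a_5 = 3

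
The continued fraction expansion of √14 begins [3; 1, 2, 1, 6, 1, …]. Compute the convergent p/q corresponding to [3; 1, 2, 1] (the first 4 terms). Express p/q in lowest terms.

15/4

Start with 1.
2 + 1/(1/1) = 2 + 1/1 = 3/1
1 + 1/(3/1) = 1 + 1/3 = 4/3
3 + 1/(4/3) = 3 + 3/4 = 15/4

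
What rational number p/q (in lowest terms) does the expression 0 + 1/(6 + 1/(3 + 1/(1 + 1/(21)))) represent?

a_0 = 0: 0/1
a_1 = 6: 1/6
a_2 = 3: 3/19
a_3 = 1: 4/25
a_4 = 21: 87/544

87/544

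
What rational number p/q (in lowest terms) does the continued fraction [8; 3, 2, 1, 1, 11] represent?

Start with 11.
1 + 1/(11/1) = 1 + 1/11 = 12/11
1 + 1/(12/11) = 1 + 11/12 = 23/12
2 + 1/(23/12) = 2 + 12/23 = 58/23
3 + 1/(58/23) = 3 + 23/58 = 197/58
8 + 1/(197/58) = 8 + 58/197 = 1634/197

1634/197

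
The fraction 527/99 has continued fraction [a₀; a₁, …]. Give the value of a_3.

Apply division with remainder until the remainder is 0:
527 ÷ 99 → quotient 5, remainder 32
99 ÷ 32 → quotient 3, remainder 3
32 ÷ 3 → quotient 10, remainder 2
3 ÷ 2 → quotient 1, remainder 1

1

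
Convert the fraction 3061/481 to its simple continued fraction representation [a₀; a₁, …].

[6; 2, 1, 2, 1, 43]

3061 ÷ 481 → quotient 6, remainder 175
481 ÷ 175 → quotient 2, remainder 131
175 ÷ 131 → quotient 1, remainder 44
131 ÷ 44 → quotient 2, remainder 43
44 ÷ 43 → quotient 1, remainder 1
43 ÷ 1 → quotient 43, remainder 0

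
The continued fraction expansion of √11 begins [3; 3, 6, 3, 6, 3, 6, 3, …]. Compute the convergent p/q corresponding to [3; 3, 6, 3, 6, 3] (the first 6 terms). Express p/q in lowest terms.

a_0 = 3: 3/1
a_1 = 3: 10/3
a_2 = 6: 63/19
a_3 = 3: 199/60
a_4 = 6: 1257/379
a_5 = 3: 3970/1197

3970/1197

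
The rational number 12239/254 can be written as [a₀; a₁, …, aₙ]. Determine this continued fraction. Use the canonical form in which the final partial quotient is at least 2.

Run the Euclidean algorithm, recording each quotient:
12239 ÷ 254 → quotient 48, remainder 47
254 ÷ 47 → quotient 5, remainder 19
47 ÷ 19 → quotient 2, remainder 9
19 ÷ 9 → quotient 2, remainder 1
9 ÷ 1 → quotient 9, remainder 0

[48; 5, 2, 2, 9]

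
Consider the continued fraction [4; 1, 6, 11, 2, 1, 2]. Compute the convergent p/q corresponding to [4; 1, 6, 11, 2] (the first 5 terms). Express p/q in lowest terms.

792/163

Use the convergent recurrence hₖ = aₖ·hₖ₋₁ + hₖ₋₂ (and likewise for the denominators kₖ):
a_0 = 4: 4/1
a_1 = 1: 5/1
a_2 = 6: 34/7
a_3 = 11: 379/78
a_4 = 2: 792/163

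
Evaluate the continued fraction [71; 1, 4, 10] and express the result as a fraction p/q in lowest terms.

a_0 = 71: 71/1
a_1 = 1: 72/1
a_2 = 4: 359/5
a_3 = 10: 3662/51

3662/51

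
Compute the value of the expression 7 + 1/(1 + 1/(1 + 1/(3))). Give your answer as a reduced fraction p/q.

53/7

Start with 3.
1 + 1/(3/1) = 1 + 1/3 = 4/3
1 + 1/(4/3) = 1 + 3/4 = 7/4
7 + 1/(7/4) = 7 + 4/7 = 53/7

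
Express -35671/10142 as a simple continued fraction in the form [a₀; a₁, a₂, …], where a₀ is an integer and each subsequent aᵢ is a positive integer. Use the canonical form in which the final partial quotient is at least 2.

Run the Euclidean algorithm, recording each quotient:
-35671 ÷ 10142 → quotient -4, remainder 4897
10142 ÷ 4897 → quotient 2, remainder 348
4897 ÷ 348 → quotient 14, remainder 25
348 ÷ 25 → quotient 13, remainder 23
25 ÷ 23 → quotient 1, remainder 2
23 ÷ 2 → quotient 11, remainder 1
2 ÷ 1 → quotient 2, remainder 0

[-4; 2, 14, 13, 1, 11, 2]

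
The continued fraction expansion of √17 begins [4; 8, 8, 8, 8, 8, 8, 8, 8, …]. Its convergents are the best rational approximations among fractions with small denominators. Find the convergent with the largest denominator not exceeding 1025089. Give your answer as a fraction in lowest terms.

1166876/283009

a_0 = 4: 4/1  (≤ bound)
a_1 = 8: 33/8  (≤ bound)
a_2 = 8: 268/65  (≤ bound)
a_3 = 8: 2177/528  (≤ bound)
a_4 = 8: 17684/4289  (≤ bound)
a_5 = 8: 143649/34840  (≤ bound)
a_6 = 8: 1166876/283009  (≤ bound)
a_7 = 8: 9478657/2298912  (> 1025089, stop)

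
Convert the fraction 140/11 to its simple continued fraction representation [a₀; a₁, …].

[12; 1, 2, 1, 2]

140 = 12·11 + 8, so a_0 = 12
11 = 1·8 + 3, so a_1 = 1
8 = 2·3 + 2, so a_2 = 2
3 = 1·2 + 1, so a_3 = 1
2 = 2·1 + 0, so a_4 = 2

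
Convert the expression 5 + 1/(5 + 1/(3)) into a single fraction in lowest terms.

Start with 3.
5 + 1/(3/1) = 5 + 1/3 = 16/3
5 + 1/(16/3) = 5 + 3/16 = 83/16

83/16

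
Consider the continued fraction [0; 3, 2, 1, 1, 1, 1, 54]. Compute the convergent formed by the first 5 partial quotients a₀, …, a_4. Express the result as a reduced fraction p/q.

a_0 = 0: 0/1
a_1 = 3: 1/3
a_2 = 2: 2/7
a_3 = 1: 3/10
a_4 = 1: 5/17

5/17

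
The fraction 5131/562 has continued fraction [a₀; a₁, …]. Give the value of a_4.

Repeatedly divide and take the remainder:
5131 ÷ 562 → quotient 9, remainder 73
562 ÷ 73 → quotient 7, remainder 51
73 ÷ 51 → quotient 1, remainder 22
51 ÷ 22 → quotient 2, remainder 7
22 ÷ 7 → quotient 3, remainder 1

3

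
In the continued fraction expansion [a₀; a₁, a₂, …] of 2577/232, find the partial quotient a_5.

Apply division with remainder until the remainder is 0:
2577 ÷ 232 → quotient 11, remainder 25
232 ÷ 25 → quotient 9, remainder 7
25 ÷ 7 → quotient 3, remainder 4
7 ÷ 4 → quotient 1, remainder 3
4 ÷ 3 → quotient 1, remainder 1
3 ÷ 1 → quotient 3, remainder 0

3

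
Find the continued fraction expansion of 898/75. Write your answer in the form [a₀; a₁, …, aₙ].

[11; 1, 36, 2]

Run the Euclidean algorithm, recording each quotient:
898 = 11·75 + 73, so a_0 = 11
75 = 1·73 + 2, so a_1 = 1
73 = 36·2 + 1, so a_2 = 36
2 = 2·1 + 0, so a_3 = 2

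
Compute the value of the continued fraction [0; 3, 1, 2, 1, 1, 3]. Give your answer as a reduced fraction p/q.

a_0 = 0: 0/1
a_1 = 3: 1/3
a_2 = 1: 1/4
a_3 = 2: 3/11
a_4 = 1: 4/15
a_5 = 1: 7/26
a_6 = 3: 25/93

25/93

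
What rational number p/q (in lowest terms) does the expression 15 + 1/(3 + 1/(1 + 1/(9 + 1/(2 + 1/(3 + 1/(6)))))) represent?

27339/1792

Build up convergents one term at a time:
a_0 = 15: 15/1
a_1 = 3: 46/3
a_2 = 1: 61/4
a_3 = 9: 595/39
a_4 = 2: 1251/82
a_5 = 3: 4348/285
a_6 = 6: 27339/1792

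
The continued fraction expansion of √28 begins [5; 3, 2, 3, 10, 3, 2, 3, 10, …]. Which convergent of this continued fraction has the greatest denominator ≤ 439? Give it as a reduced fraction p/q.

a_0 = 5: 5/1  (≤ bound)
a_1 = 3: 16/3  (≤ bound)
a_2 = 2: 37/7  (≤ bound)
a_3 = 3: 127/24  (≤ bound)
a_4 = 10: 1307/247  (≤ bound)
a_5 = 3: 4048/765  (> 439, stop)

1307/247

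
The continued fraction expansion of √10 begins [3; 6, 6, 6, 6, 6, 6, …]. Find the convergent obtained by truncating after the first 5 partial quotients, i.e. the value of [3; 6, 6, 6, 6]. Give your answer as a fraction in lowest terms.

Start with 6.
6 + 1/(6/1) = 6 + 1/6 = 37/6
6 + 1/(37/6) = 6 + 6/37 = 228/37
6 + 1/(228/37) = 6 + 37/228 = 1405/228
3 + 1/(1405/228) = 3 + 228/1405 = 4443/1405

4443/1405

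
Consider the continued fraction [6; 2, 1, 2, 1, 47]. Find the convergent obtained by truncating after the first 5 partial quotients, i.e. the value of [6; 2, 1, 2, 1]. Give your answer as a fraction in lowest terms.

70/11

Starting at the tail and folding back:
Start with 1.
2 + 1/(1/1) = 2 + 1/1 = 3/1
1 + 1/(3/1) = 1 + 1/3 = 4/3
2 + 1/(4/3) = 2 + 3/4 = 11/4
6 + 1/(11/4) = 6 + 4/11 = 70/11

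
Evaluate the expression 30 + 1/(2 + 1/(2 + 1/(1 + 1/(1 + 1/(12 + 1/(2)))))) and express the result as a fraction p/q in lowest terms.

9551/314

Start with 2.
12 + 1/(2/1) = 12 + 1/2 = 25/2
1 + 1/(25/2) = 1 + 2/25 = 27/25
1 + 1/(27/25) = 1 + 25/27 = 52/27
2 + 1/(52/27) = 2 + 27/52 = 131/52
2 + 1/(131/52) = 2 + 52/131 = 314/131
30 + 1/(314/131) = 30 + 131/314 = 9551/314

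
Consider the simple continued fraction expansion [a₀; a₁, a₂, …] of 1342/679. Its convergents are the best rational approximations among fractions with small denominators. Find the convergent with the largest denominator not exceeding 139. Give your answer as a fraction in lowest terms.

168/85

a_0 = 1: 1/1  (≤ bound)
a_1 = 1: 2/1  (≤ bound)
a_2 = 41: 83/42  (≤ bound)
a_3 = 2: 168/85  (≤ bound)
a_4 = 3: 587/297  (> 139, stop)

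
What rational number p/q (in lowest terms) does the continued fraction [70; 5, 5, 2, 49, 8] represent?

1586993/22609

a_0 = 70: 70/1
a_1 = 5: 351/5
a_2 = 5: 1825/26
a_3 = 2: 4001/57
a_4 = 49: 197874/2819
a_5 = 8: 1586993/22609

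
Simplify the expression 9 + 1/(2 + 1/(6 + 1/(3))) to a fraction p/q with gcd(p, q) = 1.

388/41

Compute successive convergents:
a_0 = 9: 9/1
a_1 = 2: 19/2
a_2 = 6: 123/13
a_3 = 3: 388/41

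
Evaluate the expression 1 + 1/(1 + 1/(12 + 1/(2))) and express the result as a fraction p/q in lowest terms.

Start with 2.
12 + 1/(2/1) = 12 + 1/2 = 25/2
1 + 1/(25/2) = 1 + 2/25 = 27/25
1 + 1/(27/25) = 1 + 25/27 = 52/27

52/27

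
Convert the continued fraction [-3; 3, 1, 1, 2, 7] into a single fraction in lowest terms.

-362/133

Start with 7.
2 + 1/(7/1) = 2 + 1/7 = 15/7
1 + 1/(15/7) = 1 + 7/15 = 22/15
1 + 1/(22/15) = 1 + 15/22 = 37/22
3 + 1/(37/22) = 3 + 22/37 = 133/37
-3 + 1/(133/37) = -3 + 37/133 = -362/133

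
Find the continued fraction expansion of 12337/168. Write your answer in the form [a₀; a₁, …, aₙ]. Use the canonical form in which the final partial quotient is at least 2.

[73; 2, 3, 3, 7]

12337 ÷ 168 → quotient 73, remainder 73
168 ÷ 73 → quotient 2, remainder 22
73 ÷ 22 → quotient 3, remainder 7
22 ÷ 7 → quotient 3, remainder 1
7 ÷ 1 → quotient 7, remainder 0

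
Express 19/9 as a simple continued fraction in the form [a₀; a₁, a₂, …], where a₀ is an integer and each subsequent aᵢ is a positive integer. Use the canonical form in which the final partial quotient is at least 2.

[2; 9]

19 = 2·9 + 1, so a_0 = 2
9 = 9·1 + 0, so a_1 = 9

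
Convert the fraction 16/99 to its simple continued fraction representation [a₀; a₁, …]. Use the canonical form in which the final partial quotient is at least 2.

[0; 6, 5, 3]

Repeatedly divide and take the remainder:
16 ÷ 99 → quotient 0, remainder 16
99 ÷ 16 → quotient 6, remainder 3
16 ÷ 3 → quotient 5, remainder 1
3 ÷ 1 → quotient 3, remainder 0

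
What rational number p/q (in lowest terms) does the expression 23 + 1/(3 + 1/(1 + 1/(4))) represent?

442/19

a_0 = 23: 23/1
a_1 = 3: 70/3
a_2 = 1: 93/4
a_3 = 4: 442/19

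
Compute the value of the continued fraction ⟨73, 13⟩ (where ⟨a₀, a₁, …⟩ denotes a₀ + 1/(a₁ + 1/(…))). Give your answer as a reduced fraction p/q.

Build up convergents one term at a time:
a_0 = 73: 73/1
a_1 = 13: 950/13

950/13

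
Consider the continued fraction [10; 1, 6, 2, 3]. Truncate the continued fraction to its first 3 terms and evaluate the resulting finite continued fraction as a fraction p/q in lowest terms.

76/7

Use the convergent recurrence hₖ = aₖ·hₖ₋₁ + hₖ₋₂ (and likewise for the denominators kₖ):
a_0 = 10: 10/1
a_1 = 1: 11/1
a_2 = 6: 76/7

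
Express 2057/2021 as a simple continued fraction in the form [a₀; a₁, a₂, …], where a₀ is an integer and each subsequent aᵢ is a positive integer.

2057 ÷ 2021 → quotient 1, remainder 36
2021 ÷ 36 → quotient 56, remainder 5
36 ÷ 5 → quotient 7, remainder 1
5 ÷ 1 → quotient 5, remainder 0

[1; 56, 7, 5]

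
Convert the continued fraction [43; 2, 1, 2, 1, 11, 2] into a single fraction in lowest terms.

a_0 = 43: 43/1
a_1 = 2: 87/2
a_2 = 1: 130/3
a_3 = 2: 347/8
a_4 = 1: 477/11
a_5 = 11: 5594/129
a_6 = 2: 11665/269

11665/269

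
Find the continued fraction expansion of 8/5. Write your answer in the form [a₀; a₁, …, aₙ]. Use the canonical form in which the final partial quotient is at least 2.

⌊8/5⌋ = 1, remainder 3
⌊5/3⌋ = 1, remainder 2
⌊3/2⌋ = 1, remainder 1
⌊2/1⌋ = 2, remainder 0

[1; 1, 1, 2]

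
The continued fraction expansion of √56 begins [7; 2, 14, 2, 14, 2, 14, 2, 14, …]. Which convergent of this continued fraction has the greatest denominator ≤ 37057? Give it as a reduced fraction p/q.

a_0 = 7: 7/1  (≤ bound)
a_1 = 2: 15/2  (≤ bound)
a_2 = 14: 217/29  (≤ bound)
a_3 = 2: 449/60  (≤ bound)
a_4 = 14: 6503/869  (≤ bound)
a_5 = 2: 13455/1798  (≤ bound)
a_6 = 14: 194873/26041  (≤ bound)
a_7 = 2: 403201/53880  (> 37057, stop)

194873/26041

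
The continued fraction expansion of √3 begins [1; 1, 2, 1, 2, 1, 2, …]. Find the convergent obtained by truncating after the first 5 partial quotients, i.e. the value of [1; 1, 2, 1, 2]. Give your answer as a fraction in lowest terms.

19/11

Start with 2.
1 + 1/(2/1) = 1 + 1/2 = 3/2
2 + 1/(3/2) = 2 + 2/3 = 8/3
1 + 1/(8/3) = 1 + 3/8 = 11/8
1 + 1/(11/8) = 1 + 8/11 = 19/11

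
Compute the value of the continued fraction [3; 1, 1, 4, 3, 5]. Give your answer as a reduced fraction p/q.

Start with 5.
3 + 1/(5/1) = 3 + 1/5 = 16/5
4 + 1/(16/5) = 4 + 5/16 = 69/16
1 + 1/(69/16) = 1 + 16/69 = 85/69
1 + 1/(85/69) = 1 + 69/85 = 154/85
3 + 1/(154/85) = 3 + 85/154 = 547/154

547/154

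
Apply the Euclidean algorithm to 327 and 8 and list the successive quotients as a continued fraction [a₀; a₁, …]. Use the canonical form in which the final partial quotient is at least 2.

⌊327/8⌋ = 40, remainder 7
⌊8/7⌋ = 1, remainder 1
⌊7/1⌋ = 7, remainder 0

[40; 1, 7]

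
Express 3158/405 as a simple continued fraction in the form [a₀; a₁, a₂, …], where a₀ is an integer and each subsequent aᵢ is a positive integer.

[7; 1, 3, 1, 15, 2, 2]

Repeatedly divide and take the remainder:
3158 ÷ 405 → quotient 7, remainder 323
405 ÷ 323 → quotient 1, remainder 82
323 ÷ 82 → quotient 3, remainder 77
82 ÷ 77 → quotient 1, remainder 5
77 ÷ 5 → quotient 15, remainder 2
5 ÷ 2 → quotient 2, remainder 1
2 ÷ 1 → quotient 2, remainder 0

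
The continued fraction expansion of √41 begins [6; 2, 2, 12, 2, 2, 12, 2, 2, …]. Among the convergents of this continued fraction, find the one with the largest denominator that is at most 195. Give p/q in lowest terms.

List convergents until the denominator exceeds the bound:
a_0 = 6: 6/1  (≤ bound)
a_1 = 2: 13/2  (≤ bound)
a_2 = 2: 32/5  (≤ bound)
a_3 = 12: 397/62  (≤ bound)
a_4 = 2: 826/129  (≤ bound)
a_5 = 2: 2049/320  (> 195, stop)

826/129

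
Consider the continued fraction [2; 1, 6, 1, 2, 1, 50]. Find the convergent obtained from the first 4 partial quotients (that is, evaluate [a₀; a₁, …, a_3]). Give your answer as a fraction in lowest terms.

Work from the innermost term outward:
Start with 1.
6 + 1/(1/1) = 6 + 1/1 = 7/1
1 + 1/(7/1) = 1 + 1/7 = 8/7
2 + 1/(8/7) = 2 + 7/8 = 23/8

23/8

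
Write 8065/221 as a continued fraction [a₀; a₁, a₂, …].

Repeatedly divide and take the remainder:
8065 = 36·221 + 109, so a_0 = 36
221 = 2·109 + 3, so a_1 = 2
109 = 36·3 + 1, so a_2 = 36
3 = 3·1 + 0, so a_3 = 3

[36; 2, 36, 3]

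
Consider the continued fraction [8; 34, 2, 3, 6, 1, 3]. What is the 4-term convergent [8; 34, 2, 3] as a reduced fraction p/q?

a_0 = 8: 8/1
a_1 = 34: 273/34
a_2 = 2: 554/69
a_3 = 3: 1935/241

1935/241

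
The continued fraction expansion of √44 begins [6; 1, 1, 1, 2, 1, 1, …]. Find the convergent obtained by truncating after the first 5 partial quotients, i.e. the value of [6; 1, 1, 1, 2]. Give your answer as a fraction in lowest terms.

Start with 2.
1 + 1/(2/1) = 1 + 1/2 = 3/2
1 + 1/(3/2) = 1 + 2/3 = 5/3
1 + 1/(5/3) = 1 + 3/5 = 8/5
6 + 1/(8/5) = 6 + 5/8 = 53/8

53/8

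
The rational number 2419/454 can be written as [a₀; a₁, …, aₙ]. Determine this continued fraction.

2419 = 5·454 + 149, so a_0 = 5
454 = 3·149 + 7, so a_1 = 3
149 = 21·7 + 2, so a_2 = 21
7 = 3·2 + 1, so a_3 = 3
2 = 2·1 + 0, so a_4 = 2

[5; 3, 21, 3, 2]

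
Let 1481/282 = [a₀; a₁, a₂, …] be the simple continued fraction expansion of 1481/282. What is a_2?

⌊1481/282⌋ = 5, remainder 71
⌊282/71⌋ = 3, remainder 69
⌊71/69⌋ = 1, remainder 2

1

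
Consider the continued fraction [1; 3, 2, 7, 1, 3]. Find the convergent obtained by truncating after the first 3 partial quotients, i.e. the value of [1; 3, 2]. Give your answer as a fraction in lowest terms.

9/7

Start with 2.
3 + 1/(2/1) = 3 + 1/2 = 7/2
1 + 1/(7/2) = 1 + 2/7 = 9/7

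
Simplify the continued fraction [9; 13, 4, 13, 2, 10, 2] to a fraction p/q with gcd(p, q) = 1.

290425/32001

a_0 = 9: 9/1
a_1 = 13: 118/13
a_2 = 4: 481/53
a_3 = 13: 6371/702
a_4 = 2: 13223/1457
a_5 = 10: 138601/15272
a_6 = 2: 290425/32001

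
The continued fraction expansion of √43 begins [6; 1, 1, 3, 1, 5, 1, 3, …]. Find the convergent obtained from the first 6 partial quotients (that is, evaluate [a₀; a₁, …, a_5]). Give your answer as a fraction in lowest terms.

Compute successive convergents:
a_0 = 6: 6/1
a_1 = 1: 7/1
a_2 = 1: 13/2
a_3 = 3: 46/7
a_4 = 1: 59/9
a_5 = 5: 341/52

341/52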